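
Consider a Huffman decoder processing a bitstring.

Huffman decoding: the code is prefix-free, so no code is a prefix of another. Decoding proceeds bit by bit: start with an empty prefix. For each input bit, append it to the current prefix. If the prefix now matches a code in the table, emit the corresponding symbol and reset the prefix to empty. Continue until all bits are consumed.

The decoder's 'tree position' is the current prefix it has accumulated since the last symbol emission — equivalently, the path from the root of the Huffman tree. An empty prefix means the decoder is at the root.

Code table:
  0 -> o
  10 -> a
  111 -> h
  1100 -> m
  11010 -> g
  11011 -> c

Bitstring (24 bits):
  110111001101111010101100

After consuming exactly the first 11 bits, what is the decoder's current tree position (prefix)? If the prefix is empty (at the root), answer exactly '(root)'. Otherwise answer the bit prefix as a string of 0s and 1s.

Bit 0: prefix='1' (no match yet)
Bit 1: prefix='11' (no match yet)
Bit 2: prefix='110' (no match yet)
Bit 3: prefix='1101' (no match yet)
Bit 4: prefix='11011' -> emit 'c', reset
Bit 5: prefix='1' (no match yet)
Bit 6: prefix='10' -> emit 'a', reset
Bit 7: prefix='0' -> emit 'o', reset
Bit 8: prefix='1' (no match yet)
Bit 9: prefix='11' (no match yet)
Bit 10: prefix='110' (no match yet)

Answer: 110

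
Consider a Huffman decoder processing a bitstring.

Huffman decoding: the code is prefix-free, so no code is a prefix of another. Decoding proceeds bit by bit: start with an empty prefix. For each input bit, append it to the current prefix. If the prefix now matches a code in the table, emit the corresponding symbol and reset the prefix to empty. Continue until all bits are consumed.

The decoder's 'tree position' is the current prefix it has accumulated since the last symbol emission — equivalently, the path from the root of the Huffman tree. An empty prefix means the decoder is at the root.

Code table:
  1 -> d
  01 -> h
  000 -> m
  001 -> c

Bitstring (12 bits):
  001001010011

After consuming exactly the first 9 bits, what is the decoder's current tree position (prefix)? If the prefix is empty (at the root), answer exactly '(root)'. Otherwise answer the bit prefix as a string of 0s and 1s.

Bit 0: prefix='0' (no match yet)
Bit 1: prefix='00' (no match yet)
Bit 2: prefix='001' -> emit 'c', reset
Bit 3: prefix='0' (no match yet)
Bit 4: prefix='00' (no match yet)
Bit 5: prefix='001' -> emit 'c', reset
Bit 6: prefix='0' (no match yet)
Bit 7: prefix='01' -> emit 'h', reset
Bit 8: prefix='0' (no match yet)

Answer: 0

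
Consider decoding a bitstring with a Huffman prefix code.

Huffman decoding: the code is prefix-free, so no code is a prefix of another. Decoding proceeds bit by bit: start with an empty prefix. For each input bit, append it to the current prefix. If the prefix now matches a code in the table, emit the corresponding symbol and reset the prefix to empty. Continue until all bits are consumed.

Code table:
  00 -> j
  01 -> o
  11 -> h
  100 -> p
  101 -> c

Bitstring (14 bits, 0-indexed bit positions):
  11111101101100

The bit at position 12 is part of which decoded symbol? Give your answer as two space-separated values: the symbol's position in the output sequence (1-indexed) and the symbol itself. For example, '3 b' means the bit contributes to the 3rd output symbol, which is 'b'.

Bit 0: prefix='1' (no match yet)
Bit 1: prefix='11' -> emit 'h', reset
Bit 2: prefix='1' (no match yet)
Bit 3: prefix='11' -> emit 'h', reset
Bit 4: prefix='1' (no match yet)
Bit 5: prefix='11' -> emit 'h', reset
Bit 6: prefix='0' (no match yet)
Bit 7: prefix='01' -> emit 'o', reset
Bit 8: prefix='1' (no match yet)
Bit 9: prefix='10' (no match yet)
Bit 10: prefix='101' -> emit 'c', reset
Bit 11: prefix='1' (no match yet)
Bit 12: prefix='10' (no match yet)
Bit 13: prefix='100' -> emit 'p', reset

Answer: 6 p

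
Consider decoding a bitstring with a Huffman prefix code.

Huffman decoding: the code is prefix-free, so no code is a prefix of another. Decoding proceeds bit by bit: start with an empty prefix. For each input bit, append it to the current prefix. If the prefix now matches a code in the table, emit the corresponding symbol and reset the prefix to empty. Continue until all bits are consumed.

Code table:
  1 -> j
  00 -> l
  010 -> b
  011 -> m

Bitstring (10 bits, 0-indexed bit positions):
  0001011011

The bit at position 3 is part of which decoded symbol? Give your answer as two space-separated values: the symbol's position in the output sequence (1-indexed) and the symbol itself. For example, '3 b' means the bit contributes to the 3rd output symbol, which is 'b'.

Answer: 2 b

Derivation:
Bit 0: prefix='0' (no match yet)
Bit 1: prefix='00' -> emit 'l', reset
Bit 2: prefix='0' (no match yet)
Bit 3: prefix='01' (no match yet)
Bit 4: prefix='010' -> emit 'b', reset
Bit 5: prefix='1' -> emit 'j', reset
Bit 6: prefix='1' -> emit 'j', reset
Bit 7: prefix='0' (no match yet)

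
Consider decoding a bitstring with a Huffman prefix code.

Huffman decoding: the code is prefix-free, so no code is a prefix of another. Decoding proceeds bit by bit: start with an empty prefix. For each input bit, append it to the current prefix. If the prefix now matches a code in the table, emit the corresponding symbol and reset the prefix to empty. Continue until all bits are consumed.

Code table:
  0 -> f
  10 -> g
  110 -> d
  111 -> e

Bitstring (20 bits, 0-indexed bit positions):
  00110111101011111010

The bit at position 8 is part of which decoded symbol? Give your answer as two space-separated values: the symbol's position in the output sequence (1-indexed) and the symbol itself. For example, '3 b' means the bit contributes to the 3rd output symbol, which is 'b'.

Answer: 5 g

Derivation:
Bit 0: prefix='0' -> emit 'f', reset
Bit 1: prefix='0' -> emit 'f', reset
Bit 2: prefix='1' (no match yet)
Bit 3: prefix='11' (no match yet)
Bit 4: prefix='110' -> emit 'd', reset
Bit 5: prefix='1' (no match yet)
Bit 6: prefix='11' (no match yet)
Bit 7: prefix='111' -> emit 'e', reset
Bit 8: prefix='1' (no match yet)
Bit 9: prefix='10' -> emit 'g', reset
Bit 10: prefix='1' (no match yet)
Bit 11: prefix='10' -> emit 'g', reset
Bit 12: prefix='1' (no match yet)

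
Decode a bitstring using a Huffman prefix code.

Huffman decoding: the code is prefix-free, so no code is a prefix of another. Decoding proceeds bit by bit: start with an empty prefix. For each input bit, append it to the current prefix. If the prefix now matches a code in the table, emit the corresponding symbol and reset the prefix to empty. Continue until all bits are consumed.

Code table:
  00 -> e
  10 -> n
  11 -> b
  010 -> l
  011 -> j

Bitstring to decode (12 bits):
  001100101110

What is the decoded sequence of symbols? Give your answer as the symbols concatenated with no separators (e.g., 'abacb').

Answer: ebenbn

Derivation:
Bit 0: prefix='0' (no match yet)
Bit 1: prefix='00' -> emit 'e', reset
Bit 2: prefix='1' (no match yet)
Bit 3: prefix='11' -> emit 'b', reset
Bit 4: prefix='0' (no match yet)
Bit 5: prefix='00' -> emit 'e', reset
Bit 6: prefix='1' (no match yet)
Bit 7: prefix='10' -> emit 'n', reset
Bit 8: prefix='1' (no match yet)
Bit 9: prefix='11' -> emit 'b', reset
Bit 10: prefix='1' (no match yet)
Bit 11: prefix='10' -> emit 'n', reset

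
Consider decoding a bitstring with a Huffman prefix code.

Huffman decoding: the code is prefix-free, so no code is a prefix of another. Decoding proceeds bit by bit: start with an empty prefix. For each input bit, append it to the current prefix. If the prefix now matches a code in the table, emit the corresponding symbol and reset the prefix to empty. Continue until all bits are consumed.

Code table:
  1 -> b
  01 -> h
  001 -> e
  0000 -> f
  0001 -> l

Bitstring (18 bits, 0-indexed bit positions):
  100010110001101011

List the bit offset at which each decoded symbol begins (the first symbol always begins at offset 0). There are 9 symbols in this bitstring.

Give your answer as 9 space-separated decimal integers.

Answer: 0 1 5 7 8 12 13 15 17

Derivation:
Bit 0: prefix='1' -> emit 'b', reset
Bit 1: prefix='0' (no match yet)
Bit 2: prefix='00' (no match yet)
Bit 3: prefix='000' (no match yet)
Bit 4: prefix='0001' -> emit 'l', reset
Bit 5: prefix='0' (no match yet)
Bit 6: prefix='01' -> emit 'h', reset
Bit 7: prefix='1' -> emit 'b', reset
Bit 8: prefix='0' (no match yet)
Bit 9: prefix='00' (no match yet)
Bit 10: prefix='000' (no match yet)
Bit 11: prefix='0001' -> emit 'l', reset
Bit 12: prefix='1' -> emit 'b', reset
Bit 13: prefix='0' (no match yet)
Bit 14: prefix='01' -> emit 'h', reset
Bit 15: prefix='0' (no match yet)
Bit 16: prefix='01' -> emit 'h', reset
Bit 17: prefix='1' -> emit 'b', reset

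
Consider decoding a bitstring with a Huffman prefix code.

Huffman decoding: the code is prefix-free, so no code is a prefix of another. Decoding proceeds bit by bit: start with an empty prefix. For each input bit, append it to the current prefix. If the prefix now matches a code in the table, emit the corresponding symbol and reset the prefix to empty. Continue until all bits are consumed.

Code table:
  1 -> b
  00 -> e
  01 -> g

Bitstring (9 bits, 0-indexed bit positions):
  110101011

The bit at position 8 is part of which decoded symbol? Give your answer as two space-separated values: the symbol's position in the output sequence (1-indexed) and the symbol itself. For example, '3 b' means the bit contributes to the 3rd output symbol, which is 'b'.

Answer: 6 b

Derivation:
Bit 0: prefix='1' -> emit 'b', reset
Bit 1: prefix='1' -> emit 'b', reset
Bit 2: prefix='0' (no match yet)
Bit 3: prefix='01' -> emit 'g', reset
Bit 4: prefix='0' (no match yet)
Bit 5: prefix='01' -> emit 'g', reset
Bit 6: prefix='0' (no match yet)
Bit 7: prefix='01' -> emit 'g', reset
Bit 8: prefix='1' -> emit 'b', reset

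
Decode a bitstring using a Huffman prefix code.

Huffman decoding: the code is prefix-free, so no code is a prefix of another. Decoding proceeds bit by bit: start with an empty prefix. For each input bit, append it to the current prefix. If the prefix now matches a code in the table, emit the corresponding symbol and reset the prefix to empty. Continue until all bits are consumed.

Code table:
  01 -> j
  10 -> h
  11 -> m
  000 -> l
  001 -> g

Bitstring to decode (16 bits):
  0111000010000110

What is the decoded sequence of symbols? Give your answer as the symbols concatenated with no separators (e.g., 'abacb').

Bit 0: prefix='0' (no match yet)
Bit 1: prefix='01' -> emit 'j', reset
Bit 2: prefix='1' (no match yet)
Bit 3: prefix='11' -> emit 'm', reset
Bit 4: prefix='0' (no match yet)
Bit 5: prefix='00' (no match yet)
Bit 6: prefix='000' -> emit 'l', reset
Bit 7: prefix='0' (no match yet)
Bit 8: prefix='01' -> emit 'j', reset
Bit 9: prefix='0' (no match yet)
Bit 10: prefix='00' (no match yet)
Bit 11: prefix='000' -> emit 'l', reset
Bit 12: prefix='0' (no match yet)
Bit 13: prefix='01' -> emit 'j', reset
Bit 14: prefix='1' (no match yet)
Bit 15: prefix='10' -> emit 'h', reset

Answer: jmljljh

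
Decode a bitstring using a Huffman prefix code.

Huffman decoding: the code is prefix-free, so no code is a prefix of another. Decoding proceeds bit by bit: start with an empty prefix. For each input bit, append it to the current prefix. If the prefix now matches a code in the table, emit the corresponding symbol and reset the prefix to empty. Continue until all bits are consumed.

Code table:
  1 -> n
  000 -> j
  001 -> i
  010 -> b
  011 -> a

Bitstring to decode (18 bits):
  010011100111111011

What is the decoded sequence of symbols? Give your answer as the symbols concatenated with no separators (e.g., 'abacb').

Answer: baninnnnna

Derivation:
Bit 0: prefix='0' (no match yet)
Bit 1: prefix='01' (no match yet)
Bit 2: prefix='010' -> emit 'b', reset
Bit 3: prefix='0' (no match yet)
Bit 4: prefix='01' (no match yet)
Bit 5: prefix='011' -> emit 'a', reset
Bit 6: prefix='1' -> emit 'n', reset
Bit 7: prefix='0' (no match yet)
Bit 8: prefix='00' (no match yet)
Bit 9: prefix='001' -> emit 'i', reset
Bit 10: prefix='1' -> emit 'n', reset
Bit 11: prefix='1' -> emit 'n', reset
Bit 12: prefix='1' -> emit 'n', reset
Bit 13: prefix='1' -> emit 'n', reset
Bit 14: prefix='1' -> emit 'n', reset
Bit 15: prefix='0' (no match yet)
Bit 16: prefix='01' (no match yet)
Bit 17: prefix='011' -> emit 'a', reset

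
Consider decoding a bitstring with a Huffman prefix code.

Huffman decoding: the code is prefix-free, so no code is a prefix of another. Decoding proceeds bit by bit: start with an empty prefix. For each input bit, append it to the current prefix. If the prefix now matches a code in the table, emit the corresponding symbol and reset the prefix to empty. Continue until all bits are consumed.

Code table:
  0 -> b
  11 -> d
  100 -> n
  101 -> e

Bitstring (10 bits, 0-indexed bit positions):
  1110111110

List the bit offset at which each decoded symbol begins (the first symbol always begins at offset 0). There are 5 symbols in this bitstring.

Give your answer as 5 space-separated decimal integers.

Bit 0: prefix='1' (no match yet)
Bit 1: prefix='11' -> emit 'd', reset
Bit 2: prefix='1' (no match yet)
Bit 3: prefix='10' (no match yet)
Bit 4: prefix='101' -> emit 'e', reset
Bit 5: prefix='1' (no match yet)
Bit 6: prefix='11' -> emit 'd', reset
Bit 7: prefix='1' (no match yet)
Bit 8: prefix='11' -> emit 'd', reset
Bit 9: prefix='0' -> emit 'b', reset

Answer: 0 2 5 7 9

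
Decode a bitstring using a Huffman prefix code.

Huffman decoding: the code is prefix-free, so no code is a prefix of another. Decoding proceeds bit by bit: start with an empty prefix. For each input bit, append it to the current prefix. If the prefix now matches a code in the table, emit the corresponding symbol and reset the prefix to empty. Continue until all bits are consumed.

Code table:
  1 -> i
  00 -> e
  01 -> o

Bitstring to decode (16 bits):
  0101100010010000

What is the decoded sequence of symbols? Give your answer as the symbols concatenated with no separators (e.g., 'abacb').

Bit 0: prefix='0' (no match yet)
Bit 1: prefix='01' -> emit 'o', reset
Bit 2: prefix='0' (no match yet)
Bit 3: prefix='01' -> emit 'o', reset
Bit 4: prefix='1' -> emit 'i', reset
Bit 5: prefix='0' (no match yet)
Bit 6: prefix='00' -> emit 'e', reset
Bit 7: prefix='0' (no match yet)
Bit 8: prefix='01' -> emit 'o', reset
Bit 9: prefix='0' (no match yet)
Bit 10: prefix='00' -> emit 'e', reset
Bit 11: prefix='1' -> emit 'i', reset
Bit 12: prefix='0' (no match yet)
Bit 13: prefix='00' -> emit 'e', reset
Bit 14: prefix='0' (no match yet)
Bit 15: prefix='00' -> emit 'e', reset

Answer: ooieoeiee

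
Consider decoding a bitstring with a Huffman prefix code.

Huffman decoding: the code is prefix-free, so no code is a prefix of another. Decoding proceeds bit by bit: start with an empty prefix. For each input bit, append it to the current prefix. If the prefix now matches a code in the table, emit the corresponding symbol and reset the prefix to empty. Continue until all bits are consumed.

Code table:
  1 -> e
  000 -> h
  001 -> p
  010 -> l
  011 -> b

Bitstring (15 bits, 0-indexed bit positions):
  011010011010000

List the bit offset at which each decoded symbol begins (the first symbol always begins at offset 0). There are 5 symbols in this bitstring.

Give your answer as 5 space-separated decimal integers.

Bit 0: prefix='0' (no match yet)
Bit 1: prefix='01' (no match yet)
Bit 2: prefix='011' -> emit 'b', reset
Bit 3: prefix='0' (no match yet)
Bit 4: prefix='01' (no match yet)
Bit 5: prefix='010' -> emit 'l', reset
Bit 6: prefix='0' (no match yet)
Bit 7: prefix='01' (no match yet)
Bit 8: prefix='011' -> emit 'b', reset
Bit 9: prefix='0' (no match yet)
Bit 10: prefix='01' (no match yet)
Bit 11: prefix='010' -> emit 'l', reset
Bit 12: prefix='0' (no match yet)
Bit 13: prefix='00' (no match yet)
Bit 14: prefix='000' -> emit 'h', reset

Answer: 0 3 6 9 12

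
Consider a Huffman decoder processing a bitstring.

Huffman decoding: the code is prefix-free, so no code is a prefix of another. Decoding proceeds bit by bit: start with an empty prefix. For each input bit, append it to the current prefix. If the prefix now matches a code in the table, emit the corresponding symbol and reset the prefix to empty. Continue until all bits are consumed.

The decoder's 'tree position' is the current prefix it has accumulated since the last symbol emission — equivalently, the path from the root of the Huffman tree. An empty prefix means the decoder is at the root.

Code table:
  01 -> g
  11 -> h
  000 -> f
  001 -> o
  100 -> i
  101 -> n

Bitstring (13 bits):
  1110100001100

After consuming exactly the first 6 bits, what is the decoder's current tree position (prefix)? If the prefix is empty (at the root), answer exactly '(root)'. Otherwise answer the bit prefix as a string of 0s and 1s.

Bit 0: prefix='1' (no match yet)
Bit 1: prefix='11' -> emit 'h', reset
Bit 2: prefix='1' (no match yet)
Bit 3: prefix='10' (no match yet)
Bit 4: prefix='101' -> emit 'n', reset
Bit 5: prefix='0' (no match yet)

Answer: 0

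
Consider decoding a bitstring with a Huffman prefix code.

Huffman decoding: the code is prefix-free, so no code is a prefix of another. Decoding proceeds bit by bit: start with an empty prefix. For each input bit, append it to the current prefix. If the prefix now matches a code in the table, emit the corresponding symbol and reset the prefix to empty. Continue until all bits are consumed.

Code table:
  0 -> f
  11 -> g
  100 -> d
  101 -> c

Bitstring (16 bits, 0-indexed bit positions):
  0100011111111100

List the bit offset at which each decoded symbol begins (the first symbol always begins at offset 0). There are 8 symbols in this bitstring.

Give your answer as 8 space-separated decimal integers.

Answer: 0 1 4 5 7 9 11 13

Derivation:
Bit 0: prefix='0' -> emit 'f', reset
Bit 1: prefix='1' (no match yet)
Bit 2: prefix='10' (no match yet)
Bit 3: prefix='100' -> emit 'd', reset
Bit 4: prefix='0' -> emit 'f', reset
Bit 5: prefix='1' (no match yet)
Bit 6: prefix='11' -> emit 'g', reset
Bit 7: prefix='1' (no match yet)
Bit 8: prefix='11' -> emit 'g', reset
Bit 9: prefix='1' (no match yet)
Bit 10: prefix='11' -> emit 'g', reset
Bit 11: prefix='1' (no match yet)
Bit 12: prefix='11' -> emit 'g', reset
Bit 13: prefix='1' (no match yet)
Bit 14: prefix='10' (no match yet)
Bit 15: prefix='100' -> emit 'd', reset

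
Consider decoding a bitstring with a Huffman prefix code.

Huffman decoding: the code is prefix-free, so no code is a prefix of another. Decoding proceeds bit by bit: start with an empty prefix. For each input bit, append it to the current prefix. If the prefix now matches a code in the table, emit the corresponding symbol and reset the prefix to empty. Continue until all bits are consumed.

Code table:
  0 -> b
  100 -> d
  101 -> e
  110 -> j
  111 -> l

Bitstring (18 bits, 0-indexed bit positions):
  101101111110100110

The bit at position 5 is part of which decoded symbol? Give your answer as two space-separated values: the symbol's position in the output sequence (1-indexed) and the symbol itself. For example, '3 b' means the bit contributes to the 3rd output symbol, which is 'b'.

Bit 0: prefix='1' (no match yet)
Bit 1: prefix='10' (no match yet)
Bit 2: prefix='101' -> emit 'e', reset
Bit 3: prefix='1' (no match yet)
Bit 4: prefix='10' (no match yet)
Bit 5: prefix='101' -> emit 'e', reset
Bit 6: prefix='1' (no match yet)
Bit 7: prefix='11' (no match yet)
Bit 8: prefix='111' -> emit 'l', reset
Bit 9: prefix='1' (no match yet)

Answer: 2 e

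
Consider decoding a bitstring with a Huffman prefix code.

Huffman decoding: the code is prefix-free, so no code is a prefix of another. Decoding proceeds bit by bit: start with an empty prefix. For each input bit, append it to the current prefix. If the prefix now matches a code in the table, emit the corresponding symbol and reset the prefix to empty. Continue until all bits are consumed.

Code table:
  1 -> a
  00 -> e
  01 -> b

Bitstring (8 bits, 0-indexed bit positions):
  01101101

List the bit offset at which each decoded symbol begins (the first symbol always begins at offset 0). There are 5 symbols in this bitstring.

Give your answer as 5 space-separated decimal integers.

Bit 0: prefix='0' (no match yet)
Bit 1: prefix='01' -> emit 'b', reset
Bit 2: prefix='1' -> emit 'a', reset
Bit 3: prefix='0' (no match yet)
Bit 4: prefix='01' -> emit 'b', reset
Bit 5: prefix='1' -> emit 'a', reset
Bit 6: prefix='0' (no match yet)
Bit 7: prefix='01' -> emit 'b', reset

Answer: 0 2 3 5 6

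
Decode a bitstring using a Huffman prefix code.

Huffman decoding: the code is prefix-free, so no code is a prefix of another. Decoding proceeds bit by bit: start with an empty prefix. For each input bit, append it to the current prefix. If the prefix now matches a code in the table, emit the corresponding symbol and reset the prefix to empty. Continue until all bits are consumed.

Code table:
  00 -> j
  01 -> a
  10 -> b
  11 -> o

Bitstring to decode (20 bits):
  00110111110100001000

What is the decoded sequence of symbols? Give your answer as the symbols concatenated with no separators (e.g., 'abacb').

Answer: joaooajjbj

Derivation:
Bit 0: prefix='0' (no match yet)
Bit 1: prefix='00' -> emit 'j', reset
Bit 2: prefix='1' (no match yet)
Bit 3: prefix='11' -> emit 'o', reset
Bit 4: prefix='0' (no match yet)
Bit 5: prefix='01' -> emit 'a', reset
Bit 6: prefix='1' (no match yet)
Bit 7: prefix='11' -> emit 'o', reset
Bit 8: prefix='1' (no match yet)
Bit 9: prefix='11' -> emit 'o', reset
Bit 10: prefix='0' (no match yet)
Bit 11: prefix='01' -> emit 'a', reset
Bit 12: prefix='0' (no match yet)
Bit 13: prefix='00' -> emit 'j', reset
Bit 14: prefix='0' (no match yet)
Bit 15: prefix='00' -> emit 'j', reset
Bit 16: prefix='1' (no match yet)
Bit 17: prefix='10' -> emit 'b', reset
Bit 18: prefix='0' (no match yet)
Bit 19: prefix='00' -> emit 'j', reset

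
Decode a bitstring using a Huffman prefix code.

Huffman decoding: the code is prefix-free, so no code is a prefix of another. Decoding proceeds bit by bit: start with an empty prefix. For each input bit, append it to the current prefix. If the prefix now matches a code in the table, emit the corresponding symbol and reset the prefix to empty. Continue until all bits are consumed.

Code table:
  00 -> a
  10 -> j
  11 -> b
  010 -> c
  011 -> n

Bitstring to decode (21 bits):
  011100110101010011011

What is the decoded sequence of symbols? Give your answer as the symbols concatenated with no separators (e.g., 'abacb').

Bit 0: prefix='0' (no match yet)
Bit 1: prefix='01' (no match yet)
Bit 2: prefix='011' -> emit 'n', reset
Bit 3: prefix='1' (no match yet)
Bit 4: prefix='10' -> emit 'j', reset
Bit 5: prefix='0' (no match yet)
Bit 6: prefix='01' (no match yet)
Bit 7: prefix='011' -> emit 'n', reset
Bit 8: prefix='0' (no match yet)
Bit 9: prefix='01' (no match yet)
Bit 10: prefix='010' -> emit 'c', reset
Bit 11: prefix='1' (no match yet)
Bit 12: prefix='10' -> emit 'j', reset
Bit 13: prefix='1' (no match yet)
Bit 14: prefix='10' -> emit 'j', reset
Bit 15: prefix='0' (no match yet)
Bit 16: prefix='01' (no match yet)
Bit 17: prefix='011' -> emit 'n', reset
Bit 18: prefix='0' (no match yet)
Bit 19: prefix='01' (no match yet)
Bit 20: prefix='011' -> emit 'n', reset

Answer: njncjjnn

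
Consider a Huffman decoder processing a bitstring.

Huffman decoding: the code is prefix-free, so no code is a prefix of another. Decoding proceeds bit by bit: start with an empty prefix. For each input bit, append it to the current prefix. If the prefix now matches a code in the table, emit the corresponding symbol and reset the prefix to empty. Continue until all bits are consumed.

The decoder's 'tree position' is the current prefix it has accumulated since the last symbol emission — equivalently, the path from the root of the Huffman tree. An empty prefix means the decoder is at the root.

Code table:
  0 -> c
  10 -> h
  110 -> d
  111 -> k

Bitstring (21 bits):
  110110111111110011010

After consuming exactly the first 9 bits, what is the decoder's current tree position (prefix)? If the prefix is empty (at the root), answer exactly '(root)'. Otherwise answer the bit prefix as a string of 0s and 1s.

Answer: (root)

Derivation:
Bit 0: prefix='1' (no match yet)
Bit 1: prefix='11' (no match yet)
Bit 2: prefix='110' -> emit 'd', reset
Bit 3: prefix='1' (no match yet)
Bit 4: prefix='11' (no match yet)
Bit 5: prefix='110' -> emit 'd', reset
Bit 6: prefix='1' (no match yet)
Bit 7: prefix='11' (no match yet)
Bit 8: prefix='111' -> emit 'k', reset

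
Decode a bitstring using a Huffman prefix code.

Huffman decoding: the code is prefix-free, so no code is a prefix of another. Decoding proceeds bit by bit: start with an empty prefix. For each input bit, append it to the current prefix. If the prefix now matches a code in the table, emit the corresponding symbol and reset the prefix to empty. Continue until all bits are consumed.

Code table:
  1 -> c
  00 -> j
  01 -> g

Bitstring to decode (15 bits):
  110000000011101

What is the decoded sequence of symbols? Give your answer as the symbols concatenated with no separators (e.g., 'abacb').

Bit 0: prefix='1' -> emit 'c', reset
Bit 1: prefix='1' -> emit 'c', reset
Bit 2: prefix='0' (no match yet)
Bit 3: prefix='00' -> emit 'j', reset
Bit 4: prefix='0' (no match yet)
Bit 5: prefix='00' -> emit 'j', reset
Bit 6: prefix='0' (no match yet)
Bit 7: prefix='00' -> emit 'j', reset
Bit 8: prefix='0' (no match yet)
Bit 9: prefix='00' -> emit 'j', reset
Bit 10: prefix='1' -> emit 'c', reset
Bit 11: prefix='1' -> emit 'c', reset
Bit 12: prefix='1' -> emit 'c', reset
Bit 13: prefix='0' (no match yet)
Bit 14: prefix='01' -> emit 'g', reset

Answer: ccjjjjcccg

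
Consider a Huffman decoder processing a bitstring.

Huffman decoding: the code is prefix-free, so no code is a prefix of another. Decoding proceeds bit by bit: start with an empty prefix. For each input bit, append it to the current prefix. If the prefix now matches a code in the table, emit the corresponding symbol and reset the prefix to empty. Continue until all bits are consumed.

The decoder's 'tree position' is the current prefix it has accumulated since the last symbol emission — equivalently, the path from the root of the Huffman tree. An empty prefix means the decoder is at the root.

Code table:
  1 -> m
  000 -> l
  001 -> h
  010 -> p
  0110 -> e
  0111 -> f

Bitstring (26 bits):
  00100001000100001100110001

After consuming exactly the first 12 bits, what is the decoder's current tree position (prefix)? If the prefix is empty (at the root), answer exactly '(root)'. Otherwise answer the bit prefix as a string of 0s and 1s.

Answer: (root)

Derivation:
Bit 0: prefix='0' (no match yet)
Bit 1: prefix='00' (no match yet)
Bit 2: prefix='001' -> emit 'h', reset
Bit 3: prefix='0' (no match yet)
Bit 4: prefix='00' (no match yet)
Bit 5: prefix='000' -> emit 'l', reset
Bit 6: prefix='0' (no match yet)
Bit 7: prefix='01' (no match yet)
Bit 8: prefix='010' -> emit 'p', reset
Bit 9: prefix='0' (no match yet)
Bit 10: prefix='00' (no match yet)
Bit 11: prefix='001' -> emit 'h', reset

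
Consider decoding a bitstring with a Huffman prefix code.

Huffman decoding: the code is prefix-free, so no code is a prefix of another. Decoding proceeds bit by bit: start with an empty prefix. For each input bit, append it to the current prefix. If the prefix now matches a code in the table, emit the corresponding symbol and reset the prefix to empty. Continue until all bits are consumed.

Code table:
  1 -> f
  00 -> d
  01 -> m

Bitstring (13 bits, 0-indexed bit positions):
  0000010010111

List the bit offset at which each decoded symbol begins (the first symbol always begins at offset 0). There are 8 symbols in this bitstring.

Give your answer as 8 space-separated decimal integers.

Bit 0: prefix='0' (no match yet)
Bit 1: prefix='00' -> emit 'd', reset
Bit 2: prefix='0' (no match yet)
Bit 3: prefix='00' -> emit 'd', reset
Bit 4: prefix='0' (no match yet)
Bit 5: prefix='01' -> emit 'm', reset
Bit 6: prefix='0' (no match yet)
Bit 7: prefix='00' -> emit 'd', reset
Bit 8: prefix='1' -> emit 'f', reset
Bit 9: prefix='0' (no match yet)
Bit 10: prefix='01' -> emit 'm', reset
Bit 11: prefix='1' -> emit 'f', reset
Bit 12: prefix='1' -> emit 'f', reset

Answer: 0 2 4 6 8 9 11 12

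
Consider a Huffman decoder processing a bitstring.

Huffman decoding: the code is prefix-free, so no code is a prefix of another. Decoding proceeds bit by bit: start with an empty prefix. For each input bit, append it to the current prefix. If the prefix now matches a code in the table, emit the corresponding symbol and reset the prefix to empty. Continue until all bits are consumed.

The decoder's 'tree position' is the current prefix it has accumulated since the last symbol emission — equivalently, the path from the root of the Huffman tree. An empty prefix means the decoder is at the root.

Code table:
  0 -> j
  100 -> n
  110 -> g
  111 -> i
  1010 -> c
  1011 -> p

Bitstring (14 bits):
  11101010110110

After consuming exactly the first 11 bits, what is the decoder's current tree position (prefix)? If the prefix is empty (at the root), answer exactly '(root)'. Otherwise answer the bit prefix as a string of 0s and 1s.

Bit 0: prefix='1' (no match yet)
Bit 1: prefix='11' (no match yet)
Bit 2: prefix='111' -> emit 'i', reset
Bit 3: prefix='0' -> emit 'j', reset
Bit 4: prefix='1' (no match yet)
Bit 5: prefix='10' (no match yet)
Bit 6: prefix='101' (no match yet)
Bit 7: prefix='1010' -> emit 'c', reset
Bit 8: prefix='1' (no match yet)
Bit 9: prefix='11' (no match yet)
Bit 10: prefix='110' -> emit 'g', reset

Answer: (root)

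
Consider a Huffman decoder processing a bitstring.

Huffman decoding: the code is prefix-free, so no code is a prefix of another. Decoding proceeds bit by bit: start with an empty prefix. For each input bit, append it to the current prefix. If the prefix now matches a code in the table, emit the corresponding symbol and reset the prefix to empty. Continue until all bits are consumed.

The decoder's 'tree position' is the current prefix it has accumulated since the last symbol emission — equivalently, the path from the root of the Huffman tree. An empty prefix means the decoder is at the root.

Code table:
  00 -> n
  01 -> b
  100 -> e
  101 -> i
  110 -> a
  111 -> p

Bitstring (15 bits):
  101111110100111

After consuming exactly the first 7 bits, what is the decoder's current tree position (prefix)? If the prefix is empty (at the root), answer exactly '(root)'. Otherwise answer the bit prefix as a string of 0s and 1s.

Answer: 1

Derivation:
Bit 0: prefix='1' (no match yet)
Bit 1: prefix='10' (no match yet)
Bit 2: prefix='101' -> emit 'i', reset
Bit 3: prefix='1' (no match yet)
Bit 4: prefix='11' (no match yet)
Bit 5: prefix='111' -> emit 'p', reset
Bit 6: prefix='1' (no match yet)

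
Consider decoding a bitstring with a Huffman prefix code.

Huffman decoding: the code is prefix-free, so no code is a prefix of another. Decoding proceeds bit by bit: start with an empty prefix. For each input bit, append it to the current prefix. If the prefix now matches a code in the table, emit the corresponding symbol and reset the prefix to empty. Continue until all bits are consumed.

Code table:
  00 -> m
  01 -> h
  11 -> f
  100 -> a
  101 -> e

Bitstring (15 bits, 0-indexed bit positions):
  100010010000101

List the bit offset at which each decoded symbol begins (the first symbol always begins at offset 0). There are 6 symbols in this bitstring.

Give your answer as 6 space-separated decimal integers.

Answer: 0 3 5 7 10 12

Derivation:
Bit 0: prefix='1' (no match yet)
Bit 1: prefix='10' (no match yet)
Bit 2: prefix='100' -> emit 'a', reset
Bit 3: prefix='0' (no match yet)
Bit 4: prefix='01' -> emit 'h', reset
Bit 5: prefix='0' (no match yet)
Bit 6: prefix='00' -> emit 'm', reset
Bit 7: prefix='1' (no match yet)
Bit 8: prefix='10' (no match yet)
Bit 9: prefix='100' -> emit 'a', reset
Bit 10: prefix='0' (no match yet)
Bit 11: prefix='00' -> emit 'm', reset
Bit 12: prefix='1' (no match yet)
Bit 13: prefix='10' (no match yet)
Bit 14: prefix='101' -> emit 'e', reset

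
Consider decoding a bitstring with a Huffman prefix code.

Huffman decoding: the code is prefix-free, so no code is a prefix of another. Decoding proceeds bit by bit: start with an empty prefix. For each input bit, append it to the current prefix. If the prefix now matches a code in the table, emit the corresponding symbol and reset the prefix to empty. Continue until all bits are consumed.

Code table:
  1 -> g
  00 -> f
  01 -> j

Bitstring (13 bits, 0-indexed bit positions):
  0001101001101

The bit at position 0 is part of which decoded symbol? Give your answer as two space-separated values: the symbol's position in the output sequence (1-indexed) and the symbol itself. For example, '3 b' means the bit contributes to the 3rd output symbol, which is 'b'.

Answer: 1 f

Derivation:
Bit 0: prefix='0' (no match yet)
Bit 1: prefix='00' -> emit 'f', reset
Bit 2: prefix='0' (no match yet)
Bit 3: prefix='01' -> emit 'j', reset
Bit 4: prefix='1' -> emit 'g', reset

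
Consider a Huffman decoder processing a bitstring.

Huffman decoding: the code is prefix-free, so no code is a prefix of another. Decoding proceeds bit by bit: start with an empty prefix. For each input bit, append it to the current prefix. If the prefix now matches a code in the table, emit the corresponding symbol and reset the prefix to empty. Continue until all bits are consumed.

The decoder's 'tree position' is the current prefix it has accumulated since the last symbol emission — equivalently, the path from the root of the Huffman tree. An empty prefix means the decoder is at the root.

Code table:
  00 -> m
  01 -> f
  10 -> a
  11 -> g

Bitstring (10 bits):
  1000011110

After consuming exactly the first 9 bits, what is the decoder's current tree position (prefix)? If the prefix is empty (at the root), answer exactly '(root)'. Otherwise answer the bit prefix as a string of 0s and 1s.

Bit 0: prefix='1' (no match yet)
Bit 1: prefix='10' -> emit 'a', reset
Bit 2: prefix='0' (no match yet)
Bit 3: prefix='00' -> emit 'm', reset
Bit 4: prefix='0' (no match yet)
Bit 5: prefix='01' -> emit 'f', reset
Bit 6: prefix='1' (no match yet)
Bit 7: prefix='11' -> emit 'g', reset
Bit 8: prefix='1' (no match yet)

Answer: 1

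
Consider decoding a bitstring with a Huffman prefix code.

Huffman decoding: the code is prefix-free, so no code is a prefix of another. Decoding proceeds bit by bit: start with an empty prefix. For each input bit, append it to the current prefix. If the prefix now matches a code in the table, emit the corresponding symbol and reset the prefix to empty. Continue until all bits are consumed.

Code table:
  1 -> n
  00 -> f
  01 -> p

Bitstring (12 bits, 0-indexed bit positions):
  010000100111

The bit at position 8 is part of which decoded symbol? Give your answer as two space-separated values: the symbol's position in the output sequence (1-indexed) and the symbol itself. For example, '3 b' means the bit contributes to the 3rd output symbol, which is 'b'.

Answer: 5 f

Derivation:
Bit 0: prefix='0' (no match yet)
Bit 1: prefix='01' -> emit 'p', reset
Bit 2: prefix='0' (no match yet)
Bit 3: prefix='00' -> emit 'f', reset
Bit 4: prefix='0' (no match yet)
Bit 5: prefix='00' -> emit 'f', reset
Bit 6: prefix='1' -> emit 'n', reset
Bit 7: prefix='0' (no match yet)
Bit 8: prefix='00' -> emit 'f', reset
Bit 9: prefix='1' -> emit 'n', reset
Bit 10: prefix='1' -> emit 'n', reset
Bit 11: prefix='1' -> emit 'n', reset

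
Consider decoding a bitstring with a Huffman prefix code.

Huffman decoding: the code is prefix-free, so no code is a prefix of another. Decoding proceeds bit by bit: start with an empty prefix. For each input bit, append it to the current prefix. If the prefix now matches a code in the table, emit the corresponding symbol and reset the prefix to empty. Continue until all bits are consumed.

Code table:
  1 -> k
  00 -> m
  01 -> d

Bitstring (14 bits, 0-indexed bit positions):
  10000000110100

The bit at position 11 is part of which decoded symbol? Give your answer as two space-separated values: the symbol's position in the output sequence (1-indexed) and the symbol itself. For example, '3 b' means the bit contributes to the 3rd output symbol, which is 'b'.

Answer: 7 d

Derivation:
Bit 0: prefix='1' -> emit 'k', reset
Bit 1: prefix='0' (no match yet)
Bit 2: prefix='00' -> emit 'm', reset
Bit 3: prefix='0' (no match yet)
Bit 4: prefix='00' -> emit 'm', reset
Bit 5: prefix='0' (no match yet)
Bit 6: prefix='00' -> emit 'm', reset
Bit 7: prefix='0' (no match yet)
Bit 8: prefix='01' -> emit 'd', reset
Bit 9: prefix='1' -> emit 'k', reset
Bit 10: prefix='0' (no match yet)
Bit 11: prefix='01' -> emit 'd', reset
Bit 12: prefix='0' (no match yet)
Bit 13: prefix='00' -> emit 'm', reset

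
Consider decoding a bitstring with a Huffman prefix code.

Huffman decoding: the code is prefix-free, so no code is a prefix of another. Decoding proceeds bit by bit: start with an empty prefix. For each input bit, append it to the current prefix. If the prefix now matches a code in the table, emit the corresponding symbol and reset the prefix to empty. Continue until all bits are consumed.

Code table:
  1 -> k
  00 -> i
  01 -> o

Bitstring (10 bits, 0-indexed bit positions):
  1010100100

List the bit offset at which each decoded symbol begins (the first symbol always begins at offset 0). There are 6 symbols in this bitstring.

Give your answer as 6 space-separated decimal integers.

Bit 0: prefix='1' -> emit 'k', reset
Bit 1: prefix='0' (no match yet)
Bit 2: prefix='01' -> emit 'o', reset
Bit 3: prefix='0' (no match yet)
Bit 4: prefix='01' -> emit 'o', reset
Bit 5: prefix='0' (no match yet)
Bit 6: prefix='00' -> emit 'i', reset
Bit 7: prefix='1' -> emit 'k', reset
Bit 8: prefix='0' (no match yet)
Bit 9: prefix='00' -> emit 'i', reset

Answer: 0 1 3 5 7 8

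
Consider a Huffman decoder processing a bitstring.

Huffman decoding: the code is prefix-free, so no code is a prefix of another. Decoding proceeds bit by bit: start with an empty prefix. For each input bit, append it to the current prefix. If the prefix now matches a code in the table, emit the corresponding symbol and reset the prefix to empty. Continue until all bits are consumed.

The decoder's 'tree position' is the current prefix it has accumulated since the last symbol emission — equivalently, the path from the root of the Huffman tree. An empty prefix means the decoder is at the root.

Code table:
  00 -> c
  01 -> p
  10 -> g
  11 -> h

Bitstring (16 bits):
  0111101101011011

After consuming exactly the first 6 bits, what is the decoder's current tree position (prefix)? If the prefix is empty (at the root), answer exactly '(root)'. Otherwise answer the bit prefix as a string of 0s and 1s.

Answer: (root)

Derivation:
Bit 0: prefix='0' (no match yet)
Bit 1: prefix='01' -> emit 'p', reset
Bit 2: prefix='1' (no match yet)
Bit 3: prefix='11' -> emit 'h', reset
Bit 4: prefix='1' (no match yet)
Bit 5: prefix='10' -> emit 'g', reset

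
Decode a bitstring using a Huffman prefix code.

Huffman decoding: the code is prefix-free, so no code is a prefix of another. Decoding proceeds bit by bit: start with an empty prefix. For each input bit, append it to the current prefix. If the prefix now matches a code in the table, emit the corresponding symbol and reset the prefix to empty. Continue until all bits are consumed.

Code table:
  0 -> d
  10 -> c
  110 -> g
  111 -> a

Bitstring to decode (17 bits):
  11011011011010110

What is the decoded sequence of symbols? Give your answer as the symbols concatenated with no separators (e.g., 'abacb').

Bit 0: prefix='1' (no match yet)
Bit 1: prefix='11' (no match yet)
Bit 2: prefix='110' -> emit 'g', reset
Bit 3: prefix='1' (no match yet)
Bit 4: prefix='11' (no match yet)
Bit 5: prefix='110' -> emit 'g', reset
Bit 6: prefix='1' (no match yet)
Bit 7: prefix='11' (no match yet)
Bit 8: prefix='110' -> emit 'g', reset
Bit 9: prefix='1' (no match yet)
Bit 10: prefix='11' (no match yet)
Bit 11: prefix='110' -> emit 'g', reset
Bit 12: prefix='1' (no match yet)
Bit 13: prefix='10' -> emit 'c', reset
Bit 14: prefix='1' (no match yet)
Bit 15: prefix='11' (no match yet)
Bit 16: prefix='110' -> emit 'g', reset

Answer: ggggcg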